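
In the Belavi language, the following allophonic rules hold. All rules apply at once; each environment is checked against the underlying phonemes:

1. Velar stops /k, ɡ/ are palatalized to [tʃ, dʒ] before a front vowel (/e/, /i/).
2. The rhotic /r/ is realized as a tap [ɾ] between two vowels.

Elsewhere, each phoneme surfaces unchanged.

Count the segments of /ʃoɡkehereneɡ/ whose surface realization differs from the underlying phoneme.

Segments that undergo a rule: /k/ → [tʃ] (rule 1); /r/ → [ɾ] (rule 2).
All other segments surface unchanged.

2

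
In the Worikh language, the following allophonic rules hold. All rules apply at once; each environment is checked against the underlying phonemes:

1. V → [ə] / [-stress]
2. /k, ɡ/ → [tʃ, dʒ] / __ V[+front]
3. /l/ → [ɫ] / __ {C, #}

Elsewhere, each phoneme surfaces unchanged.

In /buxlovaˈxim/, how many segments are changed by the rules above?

3

Segments that undergo a rule: /u/ → [ə] (rule 1); /o/ → [ə] (rule 1); /a/ → [ə] (rule 1).
All other segments surface unchanged.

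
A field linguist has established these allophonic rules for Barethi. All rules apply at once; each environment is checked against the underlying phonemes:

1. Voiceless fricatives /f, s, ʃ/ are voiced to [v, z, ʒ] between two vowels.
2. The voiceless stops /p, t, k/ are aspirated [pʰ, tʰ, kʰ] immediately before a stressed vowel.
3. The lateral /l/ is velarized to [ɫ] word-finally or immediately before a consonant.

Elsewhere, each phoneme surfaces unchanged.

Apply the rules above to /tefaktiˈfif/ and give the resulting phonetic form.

/t/ (word-initial): rule 2 targets it, but not immediately before a stressed vowel → unchanged [t].
/f/ (between /e/ and /a/) occurs between two vowels → [v] by rule 1.
/k/ (between /a/ and /t/) fails the environment for rule 2, so it stays [k].
/t/ (between /k/ and /i/) is in the target of rule 2 but the environment (immediately before a stressed vowel) is not met → [t].
/f/ (between /i/ and /i/) occurs between two vowels → [v] by rule 1.
/f/ (word-final) is in the target of rule 1 but the environment (between two vowels) is not met → [f].

[tevaktiˈvif]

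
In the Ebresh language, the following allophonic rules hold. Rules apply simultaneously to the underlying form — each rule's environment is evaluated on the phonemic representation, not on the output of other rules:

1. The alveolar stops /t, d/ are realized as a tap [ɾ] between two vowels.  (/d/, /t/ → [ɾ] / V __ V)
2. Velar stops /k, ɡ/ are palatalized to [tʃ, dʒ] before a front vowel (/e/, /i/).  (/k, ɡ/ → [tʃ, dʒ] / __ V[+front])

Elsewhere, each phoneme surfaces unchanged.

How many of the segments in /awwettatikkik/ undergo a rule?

Segments that undergo a rule: /t/ → [ɾ] (rule 1); /k/ → [tʃ] (rule 2).
All other segments surface unchanged.

2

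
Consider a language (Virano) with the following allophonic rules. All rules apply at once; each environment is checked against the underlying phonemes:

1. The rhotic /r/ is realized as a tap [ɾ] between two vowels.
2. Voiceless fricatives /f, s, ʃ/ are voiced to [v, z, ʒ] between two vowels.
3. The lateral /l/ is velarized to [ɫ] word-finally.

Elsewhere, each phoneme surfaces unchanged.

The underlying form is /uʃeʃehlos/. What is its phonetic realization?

/u/ (word-initial) is unaffected → [u].
/ʃ/ meets the environment for rule 2 (between two vowels) → [ʒ].
/e/ (between /ʃ/ and /ʃ/) is unaffected → [e].
/ʃ/ meets the environment for rule 2 (between two vowels) → [ʒ].
/e/ stays [e].
/h/ stays [h].
/l/ (between /h/ and /o/) fails the environment for rule 3, so it stays [l].
/o/ — not in any rule's target class → [o].
/s/ — word-final; rule 2 does not apply here → [s].

[uʒeʒehlos]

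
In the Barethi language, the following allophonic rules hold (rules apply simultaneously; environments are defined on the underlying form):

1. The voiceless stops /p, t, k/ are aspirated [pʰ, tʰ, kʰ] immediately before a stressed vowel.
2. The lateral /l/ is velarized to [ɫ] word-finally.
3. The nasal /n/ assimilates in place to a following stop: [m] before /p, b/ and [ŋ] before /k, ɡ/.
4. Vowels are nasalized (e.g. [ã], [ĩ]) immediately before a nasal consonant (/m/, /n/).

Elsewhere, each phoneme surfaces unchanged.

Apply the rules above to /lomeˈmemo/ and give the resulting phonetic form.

[lõmẽˈmẽmo]

/l/ (word-initial) is in the target of rule 2 but the environment (word-finally) is not met → [l].
/o/ (between /l/ and /m/): before a nasal consonant, so rule 4 applies → [õ].
/m/ (between /o/ and /e/): no rule targets it → [m].
/e/ (between /m/ and /m/) occurs before a nasal consonant → [ẽ] by rule 4.
/m/ (between /e/ and /e/): no rule targets it → [m].
/e/ — between /m/ and /m/, before a nasal consonant — surfaces as [ẽ] (rule 4).
/m/ stays [m].
/o/ (word-final) fails the environment for rule 4, so it stays [o].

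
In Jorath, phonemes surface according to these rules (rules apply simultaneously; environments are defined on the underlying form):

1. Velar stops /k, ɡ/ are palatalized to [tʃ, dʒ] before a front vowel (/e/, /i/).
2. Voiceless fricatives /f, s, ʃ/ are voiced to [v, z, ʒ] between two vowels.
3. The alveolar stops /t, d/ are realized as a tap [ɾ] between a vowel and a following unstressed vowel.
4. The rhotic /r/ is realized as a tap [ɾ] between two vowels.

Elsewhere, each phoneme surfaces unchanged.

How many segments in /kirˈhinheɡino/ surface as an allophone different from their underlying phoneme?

2

Segments that undergo a rule: /k/ → [tʃ] (rule 1); /ɡ/ → [dʒ] (rule 1).
All other segments surface unchanged.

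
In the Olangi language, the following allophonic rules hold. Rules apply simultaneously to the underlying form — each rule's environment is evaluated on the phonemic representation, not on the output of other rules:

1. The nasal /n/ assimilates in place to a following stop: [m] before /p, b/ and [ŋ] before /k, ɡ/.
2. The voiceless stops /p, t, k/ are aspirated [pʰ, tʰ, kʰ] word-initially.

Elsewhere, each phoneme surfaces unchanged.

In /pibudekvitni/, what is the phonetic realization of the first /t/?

[t]

/t/ (between /i/ and /n/) fails the environment for rule 2, so it stays [t].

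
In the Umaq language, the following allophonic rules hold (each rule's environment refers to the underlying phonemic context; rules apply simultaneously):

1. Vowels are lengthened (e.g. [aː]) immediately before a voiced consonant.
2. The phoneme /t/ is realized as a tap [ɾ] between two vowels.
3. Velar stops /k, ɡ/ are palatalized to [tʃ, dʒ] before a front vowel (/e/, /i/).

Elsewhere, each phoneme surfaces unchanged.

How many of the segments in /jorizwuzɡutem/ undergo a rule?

5

Segments that undergo a rule: /o/ → [oː] (rule 1); /i/ → [iː] (rule 1); /u/ → [uː] (rule 1); /t/ → [ɾ] (rule 2); /e/ → [eː] (rule 1).
All other segments surface unchanged.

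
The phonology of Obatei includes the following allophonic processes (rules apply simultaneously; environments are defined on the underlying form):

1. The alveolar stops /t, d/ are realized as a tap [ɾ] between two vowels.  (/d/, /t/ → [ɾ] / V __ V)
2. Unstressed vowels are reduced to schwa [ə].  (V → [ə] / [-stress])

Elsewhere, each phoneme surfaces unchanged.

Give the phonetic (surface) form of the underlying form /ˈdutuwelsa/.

/d/ (word-initial) fails the environment for rule 1, so it stays [d].
/u/ (between /d/ and /t/): rule 2 targets it, but not in an unstressed syllable → unchanged [u].
/t/ — between /u/ and /u/, between two vowels — surfaces as [ɾ] (rule 1).
/u/ — between /t/ and /w/, in an unstressed syllable — surfaces as [ə] (rule 2).
/w/ stays [w].
/e/ (between /w/ and /l/) occurs in an unstressed syllable → [ə] by rule 2.
/l/ stays [l].
/s/ — not in any rule's target class → [s].
/a/ meets the environment for rule 2 (in an unstressed syllable) → [ə].

[ˈduɾəwəlsə]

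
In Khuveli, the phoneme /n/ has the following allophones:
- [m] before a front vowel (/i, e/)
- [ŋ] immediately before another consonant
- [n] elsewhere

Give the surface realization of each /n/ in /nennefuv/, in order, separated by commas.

Occurrence 1 (position 1): before a front vowel (/i, e/) → [m].
Occurrence 2 (position 3): immediately before another consonant → [ŋ].
Occurrence 3 (position 4): before a front vowel (/i, e/) → [m].

[m], [ŋ], [m]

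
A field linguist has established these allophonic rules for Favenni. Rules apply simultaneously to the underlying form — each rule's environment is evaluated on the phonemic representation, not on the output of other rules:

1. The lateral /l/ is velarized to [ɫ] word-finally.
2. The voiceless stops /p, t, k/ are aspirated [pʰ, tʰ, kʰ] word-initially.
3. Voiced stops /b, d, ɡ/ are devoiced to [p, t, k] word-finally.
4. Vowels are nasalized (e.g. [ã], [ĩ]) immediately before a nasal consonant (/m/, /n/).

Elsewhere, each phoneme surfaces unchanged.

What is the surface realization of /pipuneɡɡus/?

[pʰipũneɡɡus]

/p/ meets the environment for rule 2 (word-initially) → [pʰ].
/i/ (between /p/ and /p/): rule 4 targets it, but not before a nasal consonant → unchanged [i].
/p/ — between /i/ and /u/; rule 2 does not apply here → [p].
/u/ — between /p/ and /n/, before a nasal consonant — surfaces as [ũ] (rule 4).
/e/ (between /n/ and /ɡ/) fails the environment for rule 4, so it stays [e].
/ɡ/ (between /e/ and /ɡ/): rule 3 targets it, but not word-finally → unchanged [ɡ].
/ɡ/ (between /ɡ/ and /u/) is in the target of rule 3 but the environment (word-finally) is not met → [ɡ].
/u/ (between /ɡ/ and /s/) fails the environment for rule 4, so it stays [u].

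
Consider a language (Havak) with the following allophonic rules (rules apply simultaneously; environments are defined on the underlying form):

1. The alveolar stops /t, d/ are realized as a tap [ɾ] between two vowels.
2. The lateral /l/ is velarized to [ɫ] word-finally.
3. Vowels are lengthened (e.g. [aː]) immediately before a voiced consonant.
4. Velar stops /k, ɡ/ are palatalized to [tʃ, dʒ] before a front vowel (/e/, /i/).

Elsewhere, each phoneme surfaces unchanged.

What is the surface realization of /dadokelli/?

/d/ (word-initial) fails the environment for rule 1, so it stays [d].
/a/ (between /d/ and /d/): before a voiced consonant, so rule 3 applies → [aː].
Rule 1 applies to /d/ (between /a/ and /o/: between two vowels) → [ɾ].
/o/ (between /d/ and /k/) is in the target of rule 3 but the environment (before a voiced consonant) is not met → [o].
Rule 4 applies to /k/ (between /o/ and /e/: before a front vowel) → [tʃ].
/e/ — between /k/ and /l/, before a voiced consonant — surfaces as [eː] (rule 3).
/l/ — between /e/ and /l/; rule 2 does not apply here → [l].
/l/ (between /l/ and /i/) is in the target of rule 2 but the environment (word-finally) is not met → [l].
/i/ (word-final) is in the target of rule 3 but the environment (before a voiced consonant) is not met → [i].

[daːɾotʃeːlli]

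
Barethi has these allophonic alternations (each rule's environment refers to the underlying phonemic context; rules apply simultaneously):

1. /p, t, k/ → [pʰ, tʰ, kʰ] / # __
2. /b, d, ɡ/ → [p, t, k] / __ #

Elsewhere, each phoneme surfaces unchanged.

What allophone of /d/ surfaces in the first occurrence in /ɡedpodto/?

/d/ (between /e/ and /p/) is in the target of rule 2 but the environment (word-finally) is not met → [d].

[d]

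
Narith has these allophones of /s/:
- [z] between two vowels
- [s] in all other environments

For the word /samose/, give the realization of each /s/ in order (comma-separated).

[s], [z]

Occurrence 1 (position 1): no conditioning environment matches → elsewhere allophone [s].
Occurrence 2 (position 5): between two vowels → [z].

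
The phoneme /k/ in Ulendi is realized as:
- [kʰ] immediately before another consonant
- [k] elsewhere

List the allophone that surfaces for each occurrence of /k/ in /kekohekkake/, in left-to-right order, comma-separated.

Occurrence 1 (position 1): no conditioning environment matches → elsewhere allophone [k].
Occurrence 2 (position 3): no conditioning environment matches → elsewhere allophone [k].
Occurrence 3 (position 7): immediately before another consonant → [kʰ].
Occurrence 4 (position 8): no conditioning environment matches → elsewhere allophone [k].
Occurrence 5 (position 10): no conditioning environment matches → elsewhere allophone [k].

[k], [k], [kʰ], [k], [k]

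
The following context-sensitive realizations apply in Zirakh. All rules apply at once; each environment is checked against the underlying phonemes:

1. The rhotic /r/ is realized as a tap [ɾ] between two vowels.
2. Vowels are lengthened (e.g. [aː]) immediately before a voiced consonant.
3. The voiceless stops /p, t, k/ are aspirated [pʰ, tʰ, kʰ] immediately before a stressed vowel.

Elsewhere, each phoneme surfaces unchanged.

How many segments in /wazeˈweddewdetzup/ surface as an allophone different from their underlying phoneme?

4

Segments that undergo a rule: /a/ → [aː] (rule 2); /e/ → [eː] (rule 2); /e/ → [eː] (rule 2); /e/ → [eː] (rule 2).
All other segments surface unchanged.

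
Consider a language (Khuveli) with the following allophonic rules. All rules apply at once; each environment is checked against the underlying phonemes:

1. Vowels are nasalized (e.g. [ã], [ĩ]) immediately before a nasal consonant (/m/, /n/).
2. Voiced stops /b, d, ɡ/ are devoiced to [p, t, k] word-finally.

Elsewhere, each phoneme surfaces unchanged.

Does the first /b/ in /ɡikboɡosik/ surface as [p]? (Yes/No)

/b/ (between /k/ and /o/) is in the target of rule 2 but the environment (word-finally) is not met → [b].
The actual realization is [b], not [p].

No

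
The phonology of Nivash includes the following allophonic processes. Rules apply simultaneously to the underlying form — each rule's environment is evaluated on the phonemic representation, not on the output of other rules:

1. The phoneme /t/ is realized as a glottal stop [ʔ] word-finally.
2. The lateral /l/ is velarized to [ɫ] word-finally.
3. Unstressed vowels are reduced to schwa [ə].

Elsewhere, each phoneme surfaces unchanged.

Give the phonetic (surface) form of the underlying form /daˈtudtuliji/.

/a/ meets the environment for rule 3 (in an unstressed syllable) → [ə].
/t/ (between /a/ and /u/) fails the environment for rule 1, so it stays [t].
/u/ (between /t/ and /d/) is in the target of rule 3 but the environment (in an unstressed syllable) is not met → [u].
/t/ — between /d/ and /u/; rule 1 does not apply here → [t].
/u/ meets the environment for rule 3 (in an unstressed syllable) → [ə].
/l/ (between /u/ and /i/) is in the target of rule 2 but the environment (word-finally) is not met → [l].
Rule 3 applies to /i/ (between /l/ and /j/: in an unstressed syllable) → [ə].
/i/ (word-final) occurs in an unstressed syllable → [ə] by rule 3.

[dəˈtudtələjə]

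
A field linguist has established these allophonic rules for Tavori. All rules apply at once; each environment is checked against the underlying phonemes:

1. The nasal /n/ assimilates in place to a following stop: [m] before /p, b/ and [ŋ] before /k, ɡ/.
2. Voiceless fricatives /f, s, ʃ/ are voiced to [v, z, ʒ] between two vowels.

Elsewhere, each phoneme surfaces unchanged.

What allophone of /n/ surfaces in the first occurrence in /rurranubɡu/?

[n]

/n/ (between /a/ and /u/) is in the target of rule 1 but the environment (before a labial or velar stop) is not met → [n].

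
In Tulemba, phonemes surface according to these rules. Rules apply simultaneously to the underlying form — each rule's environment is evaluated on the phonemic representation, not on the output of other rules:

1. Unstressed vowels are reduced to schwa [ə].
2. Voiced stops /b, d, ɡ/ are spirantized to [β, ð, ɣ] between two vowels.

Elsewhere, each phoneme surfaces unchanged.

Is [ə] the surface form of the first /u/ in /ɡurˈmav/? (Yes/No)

Rule 1 applies to /u/ (between /ɡ/ and /r/: in an unstressed syllable) → [ə].
The actual realization is [ə], which matches [ə].

Yes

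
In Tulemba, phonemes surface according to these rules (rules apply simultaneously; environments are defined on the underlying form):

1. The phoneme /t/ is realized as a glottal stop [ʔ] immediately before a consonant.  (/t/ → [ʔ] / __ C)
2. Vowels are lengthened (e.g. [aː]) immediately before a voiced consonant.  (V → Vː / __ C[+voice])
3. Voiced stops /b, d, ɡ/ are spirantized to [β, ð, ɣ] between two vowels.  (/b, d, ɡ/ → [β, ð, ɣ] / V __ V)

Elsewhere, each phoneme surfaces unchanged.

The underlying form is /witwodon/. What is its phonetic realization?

/w/ (word-initial) is unaffected → [w].
/i/ (between /w/ and /t/) fails the environment for rule 2, so it stays [i].
/t/ meets the environment for rule 1 (immediately before a consonant) → [ʔ].
/w/ (between /t/ and /o/) is unaffected → [w].
/o/ (between /w/ and /d/) occurs before a voiced consonant → [oː] by rule 2.
/d/ (between /o/ and /o/): between two vowels, so rule 3 applies → [ð].
/o/ meets the environment for rule 2 (before a voiced consonant) → [oː].
/n/ stays [n].

[wiʔwoːðoːn]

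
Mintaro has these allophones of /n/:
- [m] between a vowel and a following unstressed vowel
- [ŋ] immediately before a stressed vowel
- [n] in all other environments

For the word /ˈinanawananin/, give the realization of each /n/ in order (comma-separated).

[m], [m], [m], [m], [n]

Occurrence 1 (position 2): between a vowel and a following unstressed vowel → [m].
Occurrence 2 (position 4): between a vowel and a following unstressed vowel → [m].
Occurrence 3 (position 8): between a vowel and a following unstressed vowel → [m].
Occurrence 4 (position 10): between a vowel and a following unstressed vowel → [m].
Occurrence 5 (position 12): no conditioning environment matches → elsewhere allophone [n].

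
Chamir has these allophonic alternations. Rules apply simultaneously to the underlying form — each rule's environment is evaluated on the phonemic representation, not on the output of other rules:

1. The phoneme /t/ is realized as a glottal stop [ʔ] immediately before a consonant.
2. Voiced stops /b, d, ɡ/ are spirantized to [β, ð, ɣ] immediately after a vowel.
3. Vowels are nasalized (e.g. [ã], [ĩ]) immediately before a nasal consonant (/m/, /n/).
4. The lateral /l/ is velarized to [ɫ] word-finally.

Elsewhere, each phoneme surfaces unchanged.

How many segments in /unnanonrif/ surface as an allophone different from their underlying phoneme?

3

Segments that undergo a rule: /u/ → [ũ] (rule 3); /a/ → [ã] (rule 3); /o/ → [õ] (rule 3).
All other segments surface unchanged.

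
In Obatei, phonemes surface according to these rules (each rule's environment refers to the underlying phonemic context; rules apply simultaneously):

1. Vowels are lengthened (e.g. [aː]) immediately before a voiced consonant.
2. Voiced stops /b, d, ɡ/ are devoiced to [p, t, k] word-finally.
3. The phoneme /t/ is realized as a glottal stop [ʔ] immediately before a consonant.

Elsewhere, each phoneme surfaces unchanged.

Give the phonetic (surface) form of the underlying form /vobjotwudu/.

/v/ stays [v].
Rule 1 applies to /o/ (between /v/ and /b/: before a voiced consonant) → [oː].
/b/ — between /o/ and /j/; rule 2 does not apply here → [b].
/j/ (between /b/ and /o/) is unaffected → [j].
/o/ (between /j/ and /t/) is in the target of rule 1 but the environment (before a voiced consonant) is not met → [o].
/t/ — between /o/ and /w/, immediately before a consonant — surfaces as [ʔ] (rule 3).
/w/ (between /t/ and /u/): no rule targets it → [w].
Rule 1 applies to /u/ (between /w/ and /d/: before a voiced consonant) → [uː].
/d/ — between /u/ and /u/; rule 2 does not apply here → [d].
/u/ — word-final; rule 1 does not apply here → [u].

[voːbjoʔwuːdu]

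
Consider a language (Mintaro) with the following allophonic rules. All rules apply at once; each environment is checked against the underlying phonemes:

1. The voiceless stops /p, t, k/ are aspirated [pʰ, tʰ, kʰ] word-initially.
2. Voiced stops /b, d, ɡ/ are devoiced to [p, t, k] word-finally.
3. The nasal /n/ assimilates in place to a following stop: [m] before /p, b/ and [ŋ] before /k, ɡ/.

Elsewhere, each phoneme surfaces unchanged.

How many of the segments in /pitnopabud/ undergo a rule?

Segments that undergo a rule: /p/ → [pʰ] (rule 1); /d/ → [t] (rule 2).
All other segments surface unchanged.

2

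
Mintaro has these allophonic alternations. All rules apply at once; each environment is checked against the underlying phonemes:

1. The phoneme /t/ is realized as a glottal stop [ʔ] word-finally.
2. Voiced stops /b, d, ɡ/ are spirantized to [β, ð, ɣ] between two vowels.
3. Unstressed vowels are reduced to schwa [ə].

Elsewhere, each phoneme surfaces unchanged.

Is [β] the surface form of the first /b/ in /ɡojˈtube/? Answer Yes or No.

Yes

/b/ (between /u/ and /e/): between two vowels, so rule 2 applies → [β].
The actual realization is [β], which matches [β].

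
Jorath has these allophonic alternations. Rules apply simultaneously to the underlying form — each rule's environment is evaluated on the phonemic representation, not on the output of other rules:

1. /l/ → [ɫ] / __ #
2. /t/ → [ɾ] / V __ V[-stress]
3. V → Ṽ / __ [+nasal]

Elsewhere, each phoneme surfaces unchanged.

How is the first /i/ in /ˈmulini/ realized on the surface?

[ĩ]

/i/ — between /l/ and /n/, before a nasal consonant — surfaces as [ĩ] (rule 3).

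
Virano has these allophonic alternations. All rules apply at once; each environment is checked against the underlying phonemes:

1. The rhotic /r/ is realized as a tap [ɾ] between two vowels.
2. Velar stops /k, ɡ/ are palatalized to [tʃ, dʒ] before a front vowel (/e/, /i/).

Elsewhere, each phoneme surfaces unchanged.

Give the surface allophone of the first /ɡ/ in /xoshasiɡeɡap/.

Rule 2 applies to /ɡ/ (between /i/ and /e/: before a front vowel) → [dʒ].

[dʒ]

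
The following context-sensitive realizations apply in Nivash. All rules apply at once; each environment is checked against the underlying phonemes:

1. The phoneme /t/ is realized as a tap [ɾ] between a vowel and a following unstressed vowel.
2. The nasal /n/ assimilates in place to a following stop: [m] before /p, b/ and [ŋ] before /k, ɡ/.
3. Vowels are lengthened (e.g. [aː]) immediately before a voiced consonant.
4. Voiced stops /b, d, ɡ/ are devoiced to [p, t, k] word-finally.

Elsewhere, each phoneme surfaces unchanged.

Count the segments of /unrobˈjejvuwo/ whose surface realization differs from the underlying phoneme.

4

Segments that undergo a rule: /u/ → [uː] (rule 3); /o/ → [oː] (rule 3); /e/ → [eː] (rule 3); /u/ → [uː] (rule 3).
All other segments surface unchanged.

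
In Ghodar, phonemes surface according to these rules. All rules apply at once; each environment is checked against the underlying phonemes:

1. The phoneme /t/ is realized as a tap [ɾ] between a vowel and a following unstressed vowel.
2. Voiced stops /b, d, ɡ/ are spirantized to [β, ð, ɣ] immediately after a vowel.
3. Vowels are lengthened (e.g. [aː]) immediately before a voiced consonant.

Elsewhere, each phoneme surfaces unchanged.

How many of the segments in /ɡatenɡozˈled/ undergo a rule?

Segments that undergo a rule: /t/ → [ɾ] (rule 1); /e/ → [eː] (rule 3); /o/ → [oː] (rule 3); /e/ → [eː] (rule 3); /d/ → [ð] (rule 2).
All other segments surface unchanged.

5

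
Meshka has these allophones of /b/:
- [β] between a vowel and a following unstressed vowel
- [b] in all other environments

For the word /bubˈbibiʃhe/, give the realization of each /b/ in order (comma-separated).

[b], [b], [b], [β]

Occurrence 1 (position 1): no conditioning environment matches → elsewhere allophone [b].
Occurrence 2 (position 3): no conditioning environment matches → elsewhere allophone [b].
Occurrence 3 (position 4): no conditioning environment matches → elsewhere allophone [b].
Occurrence 4 (position 6): between a vowel and a following unstressed vowel → [β].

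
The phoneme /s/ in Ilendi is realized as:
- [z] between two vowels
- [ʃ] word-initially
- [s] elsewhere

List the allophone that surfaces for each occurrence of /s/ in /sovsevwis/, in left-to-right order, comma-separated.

[ʃ], [s], [s]

Occurrence 1 (position 1): word-initially → [ʃ].
Occurrence 2 (position 4): no conditioning environment matches → elsewhere allophone [s].
Occurrence 3 (position 9): no conditioning environment matches → elsewhere allophone [s].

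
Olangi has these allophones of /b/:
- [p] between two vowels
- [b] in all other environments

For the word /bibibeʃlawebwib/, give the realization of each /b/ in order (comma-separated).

Occurrence 1 (position 1): no conditioning environment matches → elsewhere allophone [b].
Occurrence 2 (position 3): between two vowels → [p].
Occurrence 3 (position 5): between two vowels → [p].
Occurrence 4 (position 12): no conditioning environment matches → elsewhere allophone [b].
Occurrence 5 (position 15): no conditioning environment matches → elsewhere allophone [b].

[b], [p], [p], [b], [b]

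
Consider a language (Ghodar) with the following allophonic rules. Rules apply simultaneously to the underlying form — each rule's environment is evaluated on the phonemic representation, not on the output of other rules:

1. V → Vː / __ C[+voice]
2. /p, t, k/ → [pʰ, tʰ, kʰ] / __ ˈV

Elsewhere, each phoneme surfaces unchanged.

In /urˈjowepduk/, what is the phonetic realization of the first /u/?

Rule 1 applies to /u/ (word-initial: before a voiced consonant) → [uː].

[uː]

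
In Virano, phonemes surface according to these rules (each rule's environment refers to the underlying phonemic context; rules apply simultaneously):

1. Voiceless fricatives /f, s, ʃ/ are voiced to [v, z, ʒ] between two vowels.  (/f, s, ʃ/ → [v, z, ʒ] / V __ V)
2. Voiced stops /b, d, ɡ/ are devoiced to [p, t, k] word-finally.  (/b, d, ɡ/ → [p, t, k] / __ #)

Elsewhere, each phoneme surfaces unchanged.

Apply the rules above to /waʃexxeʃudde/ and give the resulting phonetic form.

[waʒexxeʒudde]

/w/ — not in any rule's target class → [w].
/a/ (between /w/ and /ʃ/): no rule targets it → [a].
/ʃ/ (between /a/ and /e/) occurs between two vowels → [ʒ] by rule 1.
/e/ stays [e].
/x/ (between /e/ and /x/): no rule targets it → [x].
/x/ stays [x].
/e/ — not in any rule's target class → [e].
/ʃ/ (between /e/ and /u/): between two vowels, so rule 1 applies → [ʒ].
/u/ (between /ʃ/ and /d/): no rule targets it → [u].
/d/ (between /u/ and /d/): rule 2 targets it, but not word-finally → unchanged [d].
/d/ (between /d/ and /e/) is in the target of rule 2 but the environment (word-finally) is not met → [d].
/e/ (word-final) is unaffected → [e].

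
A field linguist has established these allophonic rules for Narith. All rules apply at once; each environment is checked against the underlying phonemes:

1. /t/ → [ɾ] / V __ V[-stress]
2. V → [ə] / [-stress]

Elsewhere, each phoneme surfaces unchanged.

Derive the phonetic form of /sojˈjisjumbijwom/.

[səjˈjisjəmbəjwəm]

/o/ (between /s/ and /j/) occurs in an unstressed syllable → [ə] by rule 2.
/i/ — between /j/ and /s/; rule 2 does not apply here → [i].
Rule 2 applies to /u/ (between /j/ and /m/: in an unstressed syllable) → [ə].
Rule 2 applies to /i/ (between /b/ and /j/: in an unstressed syllable) → [ə].
/o/ — between /w/ and /m/, in an unstressed syllable — surfaces as [ə] (rule 2).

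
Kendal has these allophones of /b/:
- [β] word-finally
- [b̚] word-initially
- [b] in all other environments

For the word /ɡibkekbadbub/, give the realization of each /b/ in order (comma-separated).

[b], [b], [b], [β]

Occurrence 1 (position 3): no conditioning environment matches → elsewhere allophone [b].
Occurrence 2 (position 7): no conditioning environment matches → elsewhere allophone [b].
Occurrence 3 (position 10): no conditioning environment matches → elsewhere allophone [b].
Occurrence 4 (position 12): word-finally → [β].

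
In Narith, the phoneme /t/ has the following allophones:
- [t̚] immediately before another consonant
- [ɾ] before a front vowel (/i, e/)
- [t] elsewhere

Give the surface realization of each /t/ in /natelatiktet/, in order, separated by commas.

Occurrence 1 (position 3): before a front vowel (/i, e/) → [ɾ].
Occurrence 2 (position 7): before a front vowel (/i, e/) → [ɾ].
Occurrence 3 (position 10): before a front vowel (/i, e/) → [ɾ].
Occurrence 4 (position 12): no conditioning environment matches → elsewhere allophone [t].

[ɾ], [ɾ], [ɾ], [t]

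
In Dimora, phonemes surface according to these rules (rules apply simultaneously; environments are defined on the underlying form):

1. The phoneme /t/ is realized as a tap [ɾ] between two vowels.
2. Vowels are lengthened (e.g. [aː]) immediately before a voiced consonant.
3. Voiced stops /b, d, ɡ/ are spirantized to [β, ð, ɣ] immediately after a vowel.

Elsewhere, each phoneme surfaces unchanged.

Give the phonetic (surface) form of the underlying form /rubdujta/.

[ruːβduːjta]

/u/ (between /r/ and /b/): before a voiced consonant, so rule 2 applies → [uː].
/b/ meets the environment for rule 3 (immediately after a vowel) → [β].
/d/ — between /b/ and /u/; rule 3 does not apply here → [d].
/u/ meets the environment for rule 2 (before a voiced consonant) → [uː].
/t/ — between /j/ and /a/; rule 1 does not apply here → [t].
/a/ (word-final) is in the target of rule 2 but the environment (before a voiced consonant) is not met → [a].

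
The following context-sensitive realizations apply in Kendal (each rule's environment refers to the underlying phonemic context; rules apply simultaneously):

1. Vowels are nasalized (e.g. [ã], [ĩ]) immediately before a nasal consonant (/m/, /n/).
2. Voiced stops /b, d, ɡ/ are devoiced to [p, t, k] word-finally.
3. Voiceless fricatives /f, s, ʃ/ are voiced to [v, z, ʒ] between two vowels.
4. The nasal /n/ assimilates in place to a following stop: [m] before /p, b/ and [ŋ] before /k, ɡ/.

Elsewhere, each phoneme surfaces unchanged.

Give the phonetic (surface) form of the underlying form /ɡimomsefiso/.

/ɡ/ (word-initial): rule 2 targets it, but not word-finally → unchanged [ɡ].
/i/ (between /ɡ/ and /m/): before a nasal consonant, so rule 1 applies → [ĩ].
/m/ — not in any rule's target class → [m].
Rule 1 applies to /o/ (between /m/ and /m/: before a nasal consonant) → [õ].
/m/ (between /o/ and /s/) is unaffected → [m].
/s/ — between /m/ and /e/; rule 3 does not apply here → [s].
/e/ (between /s/ and /f/) is in the target of rule 1 but the environment (before a nasal consonant) is not met → [e].
/f/ — between /e/ and /i/, between two vowels — surfaces as [v] (rule 3).
/i/ (between /f/ and /s/) fails the environment for rule 1, so it stays [i].
/s/ meets the environment for rule 3 (between two vowels) → [z].
/o/ (word-final) is in the target of rule 1 but the environment (before a nasal consonant) is not met → [o].

[ɡĩmõmsevizo]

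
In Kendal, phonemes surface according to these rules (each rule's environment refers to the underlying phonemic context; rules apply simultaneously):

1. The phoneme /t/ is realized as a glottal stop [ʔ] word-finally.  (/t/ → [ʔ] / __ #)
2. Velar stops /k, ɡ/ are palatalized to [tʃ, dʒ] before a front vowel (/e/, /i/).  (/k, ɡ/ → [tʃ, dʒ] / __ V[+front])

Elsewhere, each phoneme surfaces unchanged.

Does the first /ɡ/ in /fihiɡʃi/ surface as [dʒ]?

/ɡ/ — between /i/ and /ʃ/; rule 2 does not apply here → [ɡ].
The actual realization is [ɡ], not [dʒ].

No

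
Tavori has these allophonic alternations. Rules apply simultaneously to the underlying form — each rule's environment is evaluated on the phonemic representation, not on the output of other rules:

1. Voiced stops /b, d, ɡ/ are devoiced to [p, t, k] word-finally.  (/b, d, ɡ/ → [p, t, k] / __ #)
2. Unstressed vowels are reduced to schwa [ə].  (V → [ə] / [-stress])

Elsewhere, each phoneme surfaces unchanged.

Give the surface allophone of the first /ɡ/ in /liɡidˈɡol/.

/ɡ/ (between /i/ and /i/): rule 1 targets it, but not word-finally → unchanged [ɡ].

[ɡ]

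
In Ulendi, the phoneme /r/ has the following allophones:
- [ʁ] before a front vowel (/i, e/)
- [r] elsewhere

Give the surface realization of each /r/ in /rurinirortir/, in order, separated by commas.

[r], [ʁ], [r], [r], [r]

Occurrence 1 (position 1): no conditioning environment matches → elsewhere allophone [r].
Occurrence 2 (position 3): before a front vowel (/i, e/) → [ʁ].
Occurrence 3 (position 7): no conditioning environment matches → elsewhere allophone [r].
Occurrence 4 (position 9): no conditioning environment matches → elsewhere allophone [r].
Occurrence 5 (position 12): no conditioning environment matches → elsewhere allophone [r].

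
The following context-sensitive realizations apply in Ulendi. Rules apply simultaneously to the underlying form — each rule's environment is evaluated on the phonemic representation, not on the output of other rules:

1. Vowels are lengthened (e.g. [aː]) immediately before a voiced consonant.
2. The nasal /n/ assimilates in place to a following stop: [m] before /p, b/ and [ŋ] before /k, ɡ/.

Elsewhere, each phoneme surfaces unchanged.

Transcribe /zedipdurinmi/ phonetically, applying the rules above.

[zeːdipduːriːnmi]

/z/ (word-initial) is unaffected → [z].
/e/ (between /z/ and /d/) occurs before a voiced consonant → [eː] by rule 1.
/d/ (between /e/ and /i/): no rule targets it → [d].
/i/ — between /d/ and /p/; rule 1 does not apply here → [i].
/p/ — not in any rule's target class → [p].
/d/ — not in any rule's target class → [d].
/u/ (between /d/ and /r/): before a voiced consonant, so rule 1 applies → [uː].
/r/ — not in any rule's target class → [r].
Rule 1 applies to /i/ (between /r/ and /n/: before a voiced consonant) → [iː].
/n/ — between /i/ and /m/; rule 2 does not apply here → [n].
/m/ — not in any rule's target class → [m].
/i/ — word-final; rule 1 does not apply here → [i].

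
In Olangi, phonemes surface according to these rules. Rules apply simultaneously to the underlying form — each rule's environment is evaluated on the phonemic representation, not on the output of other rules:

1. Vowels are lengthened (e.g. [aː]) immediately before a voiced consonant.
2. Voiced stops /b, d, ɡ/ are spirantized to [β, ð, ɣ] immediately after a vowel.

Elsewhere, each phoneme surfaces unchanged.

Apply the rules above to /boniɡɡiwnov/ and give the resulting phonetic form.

/b/ (word-initial): rule 2 targets it, but not immediately after a vowel → unchanged [b].
/o/ — between /b/ and /n/, before a voiced consonant — surfaces as [oː] (rule 1).
/n/ — not in any rule's target class → [n].
Rule 1 applies to /i/ (between /n/ and /ɡ/: before a voiced consonant) → [iː].
Rule 2 applies to /ɡ/ (between /i/ and /ɡ/: immediately after a vowel) → [ɣ].
/ɡ/ (between /ɡ/ and /i/) fails the environment for rule 2, so it stays [ɡ].
/i/ meets the environment for rule 1 (before a voiced consonant) → [iː].
/w/ — not in any rule's target class → [w].
/n/ (between /w/ and /o/): no rule targets it → [n].
/o/ meets the environment for rule 1 (before a voiced consonant) → [oː].
/v/ (word-final): no rule targets it → [v].

[boːniːɣɡiːwnoːv]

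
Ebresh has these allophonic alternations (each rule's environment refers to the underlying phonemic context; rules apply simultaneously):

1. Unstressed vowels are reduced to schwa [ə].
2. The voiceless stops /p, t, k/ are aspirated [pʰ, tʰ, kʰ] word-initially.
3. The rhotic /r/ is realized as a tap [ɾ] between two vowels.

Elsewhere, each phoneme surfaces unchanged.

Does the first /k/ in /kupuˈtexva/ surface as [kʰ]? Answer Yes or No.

/k/ — word-initial, word-initially — surfaces as [kʰ] (rule 2).
The actual realization is [kʰ], which matches [kʰ].

Yes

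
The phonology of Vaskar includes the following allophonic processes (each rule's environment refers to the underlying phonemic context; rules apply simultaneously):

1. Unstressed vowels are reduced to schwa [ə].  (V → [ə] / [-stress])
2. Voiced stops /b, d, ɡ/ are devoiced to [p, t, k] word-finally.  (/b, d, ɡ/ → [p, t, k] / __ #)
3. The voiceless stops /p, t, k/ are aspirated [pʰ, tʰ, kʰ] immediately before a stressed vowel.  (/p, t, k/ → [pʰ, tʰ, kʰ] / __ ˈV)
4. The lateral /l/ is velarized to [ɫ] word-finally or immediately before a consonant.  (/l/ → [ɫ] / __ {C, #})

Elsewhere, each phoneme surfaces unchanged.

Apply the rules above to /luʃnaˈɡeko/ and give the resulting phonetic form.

[ləʃnəˈɡekə]

/l/ (word-initial) fails the environment for rule 4, so it stays [l].
/u/ (between /l/ and /ʃ/): in an unstressed syllable, so rule 1 applies → [ə].
/ʃ/ (between /u/ and /n/) is unaffected → [ʃ].
/n/ (between /ʃ/ and /a/): no rule targets it → [n].
Rule 1 applies to /a/ (between /n/ and /ɡ/: in an unstressed syllable) → [ə].
/ɡ/ (between /a/ and /e/): rule 2 targets it, but not word-finally → unchanged [ɡ].
/e/ (between /ɡ/ and /k/) is in the target of rule 1 but the environment (in an unstressed syllable) is not met → [e].
/k/ (between /e/ and /o/) fails the environment for rule 3, so it stays [k].
/o/ (word-final) occurs in an unstressed syllable → [ə] by rule 1.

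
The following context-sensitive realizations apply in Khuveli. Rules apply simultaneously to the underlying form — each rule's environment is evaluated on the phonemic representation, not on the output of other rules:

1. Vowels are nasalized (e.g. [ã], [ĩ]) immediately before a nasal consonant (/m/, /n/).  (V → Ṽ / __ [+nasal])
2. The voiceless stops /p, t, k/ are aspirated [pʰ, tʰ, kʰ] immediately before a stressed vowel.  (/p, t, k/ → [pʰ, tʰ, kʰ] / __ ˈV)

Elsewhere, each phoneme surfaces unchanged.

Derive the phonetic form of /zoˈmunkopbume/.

/z/ (word-initial) is unaffected → [z].
/o/ (between /z/ and /m/): before a nasal consonant, so rule 1 applies → [õ].
/m/ (between /o/ and /u/): no rule targets it → [m].
/u/ — between /m/ and /n/, before a nasal consonant — surfaces as [ũ] (rule 1).
/n/ — not in any rule's target class → [n].
/k/ (between /n/ and /o/) is in the target of rule 2 but the environment (immediately before a stressed vowel) is not met → [k].
/o/ (between /k/ and /p/) fails the environment for rule 1, so it stays [o].
/p/ (between /o/ and /b/) is in the target of rule 2 but the environment (immediately before a stressed vowel) is not met → [p].
/b/ (between /p/ and /u/): no rule targets it → [b].
/u/ (between /b/ and /m/) occurs before a nasal consonant → [ũ] by rule 1.
/m/ (between /u/ and /e/): no rule targets it → [m].
/e/ — word-final; rule 1 does not apply here → [e].

[zõˈmũnkopbũme]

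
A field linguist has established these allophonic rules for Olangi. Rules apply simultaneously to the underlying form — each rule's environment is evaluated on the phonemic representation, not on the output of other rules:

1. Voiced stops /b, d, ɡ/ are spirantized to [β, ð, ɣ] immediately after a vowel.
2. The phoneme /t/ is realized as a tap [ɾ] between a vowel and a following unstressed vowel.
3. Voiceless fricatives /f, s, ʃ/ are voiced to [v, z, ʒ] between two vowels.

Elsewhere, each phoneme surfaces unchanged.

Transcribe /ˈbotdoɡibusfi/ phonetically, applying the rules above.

[ˈbotdoɣiβusfi]

/b/ (word-initial) is in the target of rule 1 but the environment (immediately after a vowel) is not met → [b].
/o/ (between /b/ and /t/): no rule targets it → [o].
/t/ (between /o/ and /d/) fails the environment for rule 2, so it stays [t].
/d/ (between /t/ and /o/): rule 1 targets it, but not immediately after a vowel → unchanged [d].
/o/ stays [o].
/ɡ/ (between /o/ and /i/) occurs immediately after a vowel → [ɣ] by rule 1.
/i/ (between /ɡ/ and /b/): no rule targets it → [i].
Rule 1 applies to /b/ (between /i/ and /u/: immediately after a vowel) → [β].
/u/ stays [u].
/s/ (between /u/ and /f/) fails the environment for rule 3, so it stays [s].
/f/ (between /s/ and /i/) fails the environment for rule 3, so it stays [f].
/i/ (word-final): no rule targets it → [i].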